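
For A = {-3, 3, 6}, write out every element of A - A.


A - A = {a - a' : a, a' ∈ A}.
Compute a - a' for each ordered pair (a, a'):
a = -3: -3--3=0, -3-3=-6, -3-6=-9
a = 3: 3--3=6, 3-3=0, 3-6=-3
a = 6: 6--3=9, 6-3=3, 6-6=0
Collecting distinct values (and noting 0 appears from a-a):
A - A = {-9, -6, -3, 0, 3, 6, 9}
|A - A| = 7

A - A = {-9, -6, -3, 0, 3, 6, 9}


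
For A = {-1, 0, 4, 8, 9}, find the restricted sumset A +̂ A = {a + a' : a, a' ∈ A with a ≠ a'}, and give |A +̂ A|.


Restricted sumset: A +̂ A = {a + a' : a ∈ A, a' ∈ A, a ≠ a'}.
Equivalently, take A + A and drop any sum 2a that is achievable ONLY as a + a for a ∈ A (i.e. sums representable only with equal summands).
Enumerate pairs (a, a') with a < a' (symmetric, so each unordered pair gives one sum; this covers all a ≠ a'):
  -1 + 0 = -1
  -1 + 4 = 3
  -1 + 8 = 7
  -1 + 9 = 8
  0 + 4 = 4
  0 + 8 = 8
  0 + 9 = 9
  4 + 8 = 12
  4 + 9 = 13
  8 + 9 = 17
Collected distinct sums: {-1, 3, 4, 7, 8, 9, 12, 13, 17}
|A +̂ A| = 9
(Reference bound: |A +̂ A| ≥ 2|A| - 3 for |A| ≥ 2, with |A| = 5 giving ≥ 7.)

|A +̂ A| = 9


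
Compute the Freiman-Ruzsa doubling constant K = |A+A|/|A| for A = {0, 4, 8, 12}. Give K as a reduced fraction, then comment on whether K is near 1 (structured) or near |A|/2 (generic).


|A| = 4.
Compute A + A by enumerating all 16 pairs.
A + A = {0, 4, 8, 12, 16, 20, 24}, so |A + A| = 7.
K = |A + A| / |A| = 7/4 (already in lowest terms) ≈ 1.7500.
Reference: AP of size 4 gives K = 7/4 ≈ 1.7500; a fully generic set of size 4 gives K ≈ 2.5000.

|A| = 4, |A + A| = 7, K = 7/4.


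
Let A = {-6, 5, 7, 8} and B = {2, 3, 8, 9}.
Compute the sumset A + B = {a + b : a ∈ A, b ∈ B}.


A + B = {a + b : a ∈ A, b ∈ B}.
Enumerate all |A|·|B| = 4·4 = 16 pairs (a, b) and collect distinct sums.
a = -6: -6+2=-4, -6+3=-3, -6+8=2, -6+9=3
a = 5: 5+2=7, 5+3=8, 5+8=13, 5+9=14
a = 7: 7+2=9, 7+3=10, 7+8=15, 7+9=16
a = 8: 8+2=10, 8+3=11, 8+8=16, 8+9=17
Collecting distinct sums: A + B = {-4, -3, 2, 3, 7, 8, 9, 10, 11, 13, 14, 15, 16, 17}
|A + B| = 14

A + B = {-4, -3, 2, 3, 7, 8, 9, 10, 11, 13, 14, 15, 16, 17}


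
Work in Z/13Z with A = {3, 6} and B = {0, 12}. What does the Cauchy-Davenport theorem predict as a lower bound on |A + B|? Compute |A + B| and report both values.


Cauchy-Davenport: |A + B| ≥ min(p, |A| + |B| - 1) for A, B nonempty in Z/pZ.
|A| = 2, |B| = 2, p = 13.
CD lower bound = min(13, 2 + 2 - 1) = min(13, 3) = 3.
Compute A + B mod 13 directly:
a = 3: 3+0=3, 3+12=2
a = 6: 6+0=6, 6+12=5
A + B = {2, 3, 5, 6}, so |A + B| = 4.
Verify: 4 ≥ 3? Yes ✓.

CD lower bound = 3, actual |A + B| = 4.


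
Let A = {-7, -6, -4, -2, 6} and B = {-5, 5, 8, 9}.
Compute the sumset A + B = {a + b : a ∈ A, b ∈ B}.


A + B = {a + b : a ∈ A, b ∈ B}.
Enumerate all |A|·|B| = 5·4 = 20 pairs (a, b) and collect distinct sums.
a = -7: -7+-5=-12, -7+5=-2, -7+8=1, -7+9=2
a = -6: -6+-5=-11, -6+5=-1, -6+8=2, -6+9=3
a = -4: -4+-5=-9, -4+5=1, -4+8=4, -4+9=5
a = -2: -2+-5=-7, -2+5=3, -2+8=6, -2+9=7
a = 6: 6+-5=1, 6+5=11, 6+8=14, 6+9=15
Collecting distinct sums: A + B = {-12, -11, -9, -7, -2, -1, 1, 2, 3, 4, 5, 6, 7, 11, 14, 15}
|A + B| = 16

A + B = {-12, -11, -9, -7, -2, -1, 1, 2, 3, 4, 5, 6, 7, 11, 14, 15}


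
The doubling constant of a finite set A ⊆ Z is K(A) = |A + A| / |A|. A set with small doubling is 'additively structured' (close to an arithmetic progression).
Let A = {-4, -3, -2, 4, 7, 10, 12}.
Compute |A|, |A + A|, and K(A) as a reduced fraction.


|A| = 7.
Compute A + A by enumerating all 49 pairs.
A + A = {-8, -7, -6, -5, -4, 0, 1, 2, 3, 4, 5, 6, 7, 8, 9, 10, 11, 14, 16, 17, 19, 20, 22, 24}, so |A + A| = 24.
K = |A + A| / |A| = 24/7 (already in lowest terms) ≈ 3.4286.
Reference: AP of size 7 gives K = 13/7 ≈ 1.8571; a fully generic set of size 7 gives K ≈ 4.0000.

|A| = 7, |A + A| = 24, K = 24/7.


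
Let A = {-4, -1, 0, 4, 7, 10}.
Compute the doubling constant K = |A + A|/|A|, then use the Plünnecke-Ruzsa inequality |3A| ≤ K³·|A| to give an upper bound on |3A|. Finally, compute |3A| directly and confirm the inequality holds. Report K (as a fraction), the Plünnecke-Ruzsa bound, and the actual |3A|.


|A| = 6.
Step 1: Compute A + A by enumerating all 36 pairs.
A + A = {-8, -5, -4, -2, -1, 0, 3, 4, 6, 7, 8, 9, 10, 11, 14, 17, 20}, so |A + A| = 17.
Step 2: Doubling constant K = |A + A|/|A| = 17/6 = 17/6 ≈ 2.8333.
Step 3: Plünnecke-Ruzsa gives |3A| ≤ K³·|A| = (2.8333)³ · 6 ≈ 136.4722.
Step 4: Compute 3A = A + A + A directly by enumerating all triples (a,b,c) ∈ A³; |3A| = 33.
Step 5: Check 33 ≤ 136.4722? Yes ✓.

K = 17/6, Plünnecke-Ruzsa bound K³|A| ≈ 136.4722, |3A| = 33, inequality holds.


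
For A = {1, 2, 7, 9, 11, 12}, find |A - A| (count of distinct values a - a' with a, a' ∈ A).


A - A = {a - a' : a, a' ∈ A}; |A| = 6.
Bounds: 2|A|-1 ≤ |A - A| ≤ |A|² - |A| + 1, i.e. 11 ≤ |A - A| ≤ 31.
Note: 0 ∈ A - A always (from a - a). The set is symmetric: if d ∈ A - A then -d ∈ A - A.
Enumerate nonzero differences d = a - a' with a > a' (then include -d):
Positive differences: {1, 2, 3, 4, 5, 6, 7, 8, 9, 10, 11}
Full difference set: {0} ∪ (positive diffs) ∪ (negative diffs).
|A - A| = 1 + 2·11 = 23 (matches direct enumeration: 23).

|A - A| = 23


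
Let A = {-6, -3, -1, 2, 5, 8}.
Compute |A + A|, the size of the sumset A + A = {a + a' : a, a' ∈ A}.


A + A = {a + a' : a, a' ∈ A}; |A| = 6.
General bounds: 2|A| - 1 ≤ |A + A| ≤ |A|(|A|+1)/2, i.e. 11 ≤ |A + A| ≤ 21.
Lower bound 2|A|-1 is attained iff A is an arithmetic progression.
Enumerate sums a + a' for a ≤ a' (symmetric, so this suffices):
a = -6: -6+-6=-12, -6+-3=-9, -6+-1=-7, -6+2=-4, -6+5=-1, -6+8=2
a = -3: -3+-3=-6, -3+-1=-4, -3+2=-1, -3+5=2, -3+8=5
a = -1: -1+-1=-2, -1+2=1, -1+5=4, -1+8=7
a = 2: 2+2=4, 2+5=7, 2+8=10
a = 5: 5+5=10, 5+8=13
a = 8: 8+8=16
Distinct sums: {-12, -9, -7, -6, -4, -2, -1, 1, 2, 4, 5, 7, 10, 13, 16}
|A + A| = 15

|A + A| = 15


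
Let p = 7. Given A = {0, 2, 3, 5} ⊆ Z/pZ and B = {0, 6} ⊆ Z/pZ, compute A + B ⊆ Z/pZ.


Work in Z/7Z: reduce every sum a + b modulo 7.
Enumerate all 8 pairs:
a = 0: 0+0=0, 0+6=6
a = 2: 2+0=2, 2+6=1
a = 3: 3+0=3, 3+6=2
a = 5: 5+0=5, 5+6=4
Distinct residues collected: {0, 1, 2, 3, 4, 5, 6}
|A + B| = 7 (out of 7 total residues).

A + B = {0, 1, 2, 3, 4, 5, 6}


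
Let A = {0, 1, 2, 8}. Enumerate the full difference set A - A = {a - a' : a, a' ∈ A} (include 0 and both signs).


A - A = {a - a' : a, a' ∈ A}.
Compute a - a' for each ordered pair (a, a'):
a = 0: 0-0=0, 0-1=-1, 0-2=-2, 0-8=-8
a = 1: 1-0=1, 1-1=0, 1-2=-1, 1-8=-7
a = 2: 2-0=2, 2-1=1, 2-2=0, 2-8=-6
a = 8: 8-0=8, 8-1=7, 8-2=6, 8-8=0
Collecting distinct values (and noting 0 appears from a-a):
A - A = {-8, -7, -6, -2, -1, 0, 1, 2, 6, 7, 8}
|A - A| = 11

A - A = {-8, -7, -6, -2, -1, 0, 1, 2, 6, 7, 8}


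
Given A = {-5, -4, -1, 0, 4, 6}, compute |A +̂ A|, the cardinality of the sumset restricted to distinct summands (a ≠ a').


Restricted sumset: A +̂ A = {a + a' : a ∈ A, a' ∈ A, a ≠ a'}.
Equivalently, take A + A and drop any sum 2a that is achievable ONLY as a + a for a ∈ A (i.e. sums representable only with equal summands).
Enumerate pairs (a, a') with a < a' (symmetric, so each unordered pair gives one sum; this covers all a ≠ a'):
  -5 + -4 = -9
  -5 + -1 = -6
  -5 + 0 = -5
  -5 + 4 = -1
  -5 + 6 = 1
  -4 + -1 = -5
  -4 + 0 = -4
  -4 + 4 = 0
  -4 + 6 = 2
  -1 + 0 = -1
  -1 + 4 = 3
  -1 + 6 = 5
  0 + 4 = 4
  0 + 6 = 6
  4 + 6 = 10
Collected distinct sums: {-9, -6, -5, -4, -1, 0, 1, 2, 3, 4, 5, 6, 10}
|A +̂ A| = 13
(Reference bound: |A +̂ A| ≥ 2|A| - 3 for |A| ≥ 2, with |A| = 6 giving ≥ 9.)

|A +̂ A| = 13


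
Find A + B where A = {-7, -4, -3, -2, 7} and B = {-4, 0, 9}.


A + B = {a + b : a ∈ A, b ∈ B}.
Enumerate all |A|·|B| = 5·3 = 15 pairs (a, b) and collect distinct sums.
a = -7: -7+-4=-11, -7+0=-7, -7+9=2
a = -4: -4+-4=-8, -4+0=-4, -4+9=5
a = -3: -3+-4=-7, -3+0=-3, -3+9=6
a = -2: -2+-4=-6, -2+0=-2, -2+9=7
a = 7: 7+-4=3, 7+0=7, 7+9=16
Collecting distinct sums: A + B = {-11, -8, -7, -6, -4, -3, -2, 2, 3, 5, 6, 7, 16}
|A + B| = 13

A + B = {-11, -8, -7, -6, -4, -3, -2, 2, 3, 5, 6, 7, 16}


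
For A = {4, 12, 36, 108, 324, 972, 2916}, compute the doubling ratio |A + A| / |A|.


|A| = 7.
Compute A + A by enumerating all 49 pairs.
A + A = {8, 16, 24, 40, 48, 72, 112, 120, 144, 216, 328, 336, 360, 432, 648, 976, 984, 1008, 1080, 1296, 1944, 2920, 2928, 2952, 3024, 3240, 3888, 5832}, so |A + A| = 28.
K = |A + A| / |A| = 28/7 = 4/1 ≈ 4.0000.
Reference: AP of size 7 gives K = 13/7 ≈ 1.8571; a fully generic set of size 7 gives K ≈ 4.0000.

|A| = 7, |A + A| = 28, K = 28/7 = 4/1.


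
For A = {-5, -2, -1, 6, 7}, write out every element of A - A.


A - A = {a - a' : a, a' ∈ A}.
Compute a - a' for each ordered pair (a, a'):
a = -5: -5--5=0, -5--2=-3, -5--1=-4, -5-6=-11, -5-7=-12
a = -2: -2--5=3, -2--2=0, -2--1=-1, -2-6=-8, -2-7=-9
a = -1: -1--5=4, -1--2=1, -1--1=0, -1-6=-7, -1-7=-8
a = 6: 6--5=11, 6--2=8, 6--1=7, 6-6=0, 6-7=-1
a = 7: 7--5=12, 7--2=9, 7--1=8, 7-6=1, 7-7=0
Collecting distinct values (and noting 0 appears from a-a):
A - A = {-12, -11, -9, -8, -7, -4, -3, -1, 0, 1, 3, 4, 7, 8, 9, 11, 12}
|A - A| = 17

A - A = {-12, -11, -9, -8, -7, -4, -3, -1, 0, 1, 3, 4, 7, 8, 9, 11, 12}


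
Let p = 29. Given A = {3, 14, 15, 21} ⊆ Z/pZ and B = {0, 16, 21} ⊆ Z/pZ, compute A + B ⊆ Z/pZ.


Work in Z/29Z: reduce every sum a + b modulo 29.
Enumerate all 12 pairs:
a = 3: 3+0=3, 3+16=19, 3+21=24
a = 14: 14+0=14, 14+16=1, 14+21=6
a = 15: 15+0=15, 15+16=2, 15+21=7
a = 21: 21+0=21, 21+16=8, 21+21=13
Distinct residues collected: {1, 2, 3, 6, 7, 8, 13, 14, 15, 19, 21, 24}
|A + B| = 12 (out of 29 total residues).

A + B = {1, 2, 3, 6, 7, 8, 13, 14, 15, 19, 21, 24}


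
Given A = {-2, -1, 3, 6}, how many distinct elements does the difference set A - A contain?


A - A = {a - a' : a, a' ∈ A}; |A| = 4.
Bounds: 2|A|-1 ≤ |A - A| ≤ |A|² - |A| + 1, i.e. 7 ≤ |A - A| ≤ 13.
Note: 0 ∈ A - A always (from a - a). The set is symmetric: if d ∈ A - A then -d ∈ A - A.
Enumerate nonzero differences d = a - a' with a > a' (then include -d):
Positive differences: {1, 3, 4, 5, 7, 8}
Full difference set: {0} ∪ (positive diffs) ∪ (negative diffs).
|A - A| = 1 + 2·6 = 13 (matches direct enumeration: 13).

|A - A| = 13


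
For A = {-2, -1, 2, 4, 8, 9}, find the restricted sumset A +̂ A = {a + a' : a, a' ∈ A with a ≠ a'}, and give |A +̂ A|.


Restricted sumset: A +̂ A = {a + a' : a ∈ A, a' ∈ A, a ≠ a'}.
Equivalently, take A + A and drop any sum 2a that is achievable ONLY as a + a for a ∈ A (i.e. sums representable only with equal summands).
Enumerate pairs (a, a') with a < a' (symmetric, so each unordered pair gives one sum; this covers all a ≠ a'):
  -2 + -1 = -3
  -2 + 2 = 0
  -2 + 4 = 2
  -2 + 8 = 6
  -2 + 9 = 7
  -1 + 2 = 1
  -1 + 4 = 3
  -1 + 8 = 7
  -1 + 9 = 8
  2 + 4 = 6
  2 + 8 = 10
  2 + 9 = 11
  4 + 8 = 12
  4 + 9 = 13
  8 + 9 = 17
Collected distinct sums: {-3, 0, 1, 2, 3, 6, 7, 8, 10, 11, 12, 13, 17}
|A +̂ A| = 13
(Reference bound: |A +̂ A| ≥ 2|A| - 3 for |A| ≥ 2, with |A| = 6 giving ≥ 9.)

|A +̂ A| = 13


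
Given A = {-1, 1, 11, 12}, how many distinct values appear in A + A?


A + A = {a + a' : a, a' ∈ A}; |A| = 4.
General bounds: 2|A| - 1 ≤ |A + A| ≤ |A|(|A|+1)/2, i.e. 7 ≤ |A + A| ≤ 10.
Lower bound 2|A|-1 is attained iff A is an arithmetic progression.
Enumerate sums a + a' for a ≤ a' (symmetric, so this suffices):
a = -1: -1+-1=-2, -1+1=0, -1+11=10, -1+12=11
a = 1: 1+1=2, 1+11=12, 1+12=13
a = 11: 11+11=22, 11+12=23
a = 12: 12+12=24
Distinct sums: {-2, 0, 2, 10, 11, 12, 13, 22, 23, 24}
|A + A| = 10

|A + A| = 10


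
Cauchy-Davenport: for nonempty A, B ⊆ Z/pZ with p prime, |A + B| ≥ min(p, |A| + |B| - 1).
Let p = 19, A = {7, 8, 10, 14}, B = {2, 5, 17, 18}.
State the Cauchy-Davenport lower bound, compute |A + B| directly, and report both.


Cauchy-Davenport: |A + B| ≥ min(p, |A| + |B| - 1) for A, B nonempty in Z/pZ.
|A| = 4, |B| = 4, p = 19.
CD lower bound = min(19, 4 + 4 - 1) = min(19, 7) = 7.
Compute A + B mod 19 directly:
a = 7: 7+2=9, 7+5=12, 7+17=5, 7+18=6
a = 8: 8+2=10, 8+5=13, 8+17=6, 8+18=7
a = 10: 10+2=12, 10+5=15, 10+17=8, 10+18=9
a = 14: 14+2=16, 14+5=0, 14+17=12, 14+18=13
A + B = {0, 5, 6, 7, 8, 9, 10, 12, 13, 15, 16}, so |A + B| = 11.
Verify: 11 ≥ 7? Yes ✓.

CD lower bound = 7, actual |A + B| = 11.


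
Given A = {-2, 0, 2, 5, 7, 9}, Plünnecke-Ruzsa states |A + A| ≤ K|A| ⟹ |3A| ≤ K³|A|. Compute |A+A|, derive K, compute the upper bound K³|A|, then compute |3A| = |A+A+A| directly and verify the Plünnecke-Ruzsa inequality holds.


|A| = 6.
Step 1: Compute A + A by enumerating all 36 pairs.
A + A = {-4, -2, 0, 2, 3, 4, 5, 7, 9, 10, 11, 12, 14, 16, 18}, so |A + A| = 15.
Step 2: Doubling constant K = |A + A|/|A| = 15/6 = 15/6 ≈ 2.5000.
Step 3: Plünnecke-Ruzsa gives |3A| ≤ K³·|A| = (2.5000)³ · 6 ≈ 93.7500.
Step 4: Compute 3A = A + A + A directly by enumerating all triples (a,b,c) ∈ A³; |3A| = 28.
Step 5: Check 28 ≤ 93.7500? Yes ✓.

K = 15/6, Plünnecke-Ruzsa bound K³|A| ≈ 93.7500, |3A| = 28, inequality holds.


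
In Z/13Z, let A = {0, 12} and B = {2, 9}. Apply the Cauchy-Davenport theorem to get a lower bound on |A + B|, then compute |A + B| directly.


Cauchy-Davenport: |A + B| ≥ min(p, |A| + |B| - 1) for A, B nonempty in Z/pZ.
|A| = 2, |B| = 2, p = 13.
CD lower bound = min(13, 2 + 2 - 1) = min(13, 3) = 3.
Compute A + B mod 13 directly:
a = 0: 0+2=2, 0+9=9
a = 12: 12+2=1, 12+9=8
A + B = {1, 2, 8, 9}, so |A + B| = 4.
Verify: 4 ≥ 3? Yes ✓.

CD lower bound = 3, actual |A + B| = 4.


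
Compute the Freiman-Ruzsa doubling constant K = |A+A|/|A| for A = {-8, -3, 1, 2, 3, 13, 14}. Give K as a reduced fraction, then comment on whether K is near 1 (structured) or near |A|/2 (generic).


|A| = 7.
Compute A + A by enumerating all 49 pairs.
A + A = {-16, -11, -7, -6, -5, -2, -1, 0, 2, 3, 4, 5, 6, 10, 11, 14, 15, 16, 17, 26, 27, 28}, so |A + A| = 22.
K = |A + A| / |A| = 22/7 (already in lowest terms) ≈ 3.1429.
Reference: AP of size 7 gives K = 13/7 ≈ 1.8571; a fully generic set of size 7 gives K ≈ 4.0000.

|A| = 7, |A + A| = 22, K = 22/7.


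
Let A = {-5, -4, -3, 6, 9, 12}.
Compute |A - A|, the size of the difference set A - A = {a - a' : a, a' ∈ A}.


A - A = {a - a' : a, a' ∈ A}; |A| = 6.
Bounds: 2|A|-1 ≤ |A - A| ≤ |A|² - |A| + 1, i.e. 11 ≤ |A - A| ≤ 31.
Note: 0 ∈ A - A always (from a - a). The set is symmetric: if d ∈ A - A then -d ∈ A - A.
Enumerate nonzero differences d = a - a' with a > a' (then include -d):
Positive differences: {1, 2, 3, 6, 9, 10, 11, 12, 13, 14, 15, 16, 17}
Full difference set: {0} ∪ (positive diffs) ∪ (negative diffs).
|A - A| = 1 + 2·13 = 27 (matches direct enumeration: 27).

|A - A| = 27


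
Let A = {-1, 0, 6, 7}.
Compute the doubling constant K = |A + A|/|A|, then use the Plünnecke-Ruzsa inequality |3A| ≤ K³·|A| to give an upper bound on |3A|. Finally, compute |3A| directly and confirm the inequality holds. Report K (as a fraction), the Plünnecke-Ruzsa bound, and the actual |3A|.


|A| = 4.
Step 1: Compute A + A by enumerating all 16 pairs.
A + A = {-2, -1, 0, 5, 6, 7, 12, 13, 14}, so |A + A| = 9.
Step 2: Doubling constant K = |A + A|/|A| = 9/4 = 9/4 ≈ 2.2500.
Step 3: Plünnecke-Ruzsa gives |3A| ≤ K³·|A| = (2.2500)³ · 4 ≈ 45.5625.
Step 4: Compute 3A = A + A + A directly by enumerating all triples (a,b,c) ∈ A³; |3A| = 16.
Step 5: Check 16 ≤ 45.5625? Yes ✓.

K = 9/4, Plünnecke-Ruzsa bound K³|A| ≈ 45.5625, |3A| = 16, inequality holds.


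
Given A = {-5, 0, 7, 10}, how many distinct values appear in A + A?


A + A = {a + a' : a, a' ∈ A}; |A| = 4.
General bounds: 2|A| - 1 ≤ |A + A| ≤ |A|(|A|+1)/2, i.e. 7 ≤ |A + A| ≤ 10.
Lower bound 2|A|-1 is attained iff A is an arithmetic progression.
Enumerate sums a + a' for a ≤ a' (symmetric, so this suffices):
a = -5: -5+-5=-10, -5+0=-5, -5+7=2, -5+10=5
a = 0: 0+0=0, 0+7=7, 0+10=10
a = 7: 7+7=14, 7+10=17
a = 10: 10+10=20
Distinct sums: {-10, -5, 0, 2, 5, 7, 10, 14, 17, 20}
|A + A| = 10

|A + A| = 10


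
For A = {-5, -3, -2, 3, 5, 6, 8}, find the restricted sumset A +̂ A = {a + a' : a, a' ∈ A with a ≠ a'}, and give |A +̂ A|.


Restricted sumset: A +̂ A = {a + a' : a ∈ A, a' ∈ A, a ≠ a'}.
Equivalently, take A + A and drop any sum 2a that is achievable ONLY as a + a for a ∈ A (i.e. sums representable only with equal summands).
Enumerate pairs (a, a') with a < a' (symmetric, so each unordered pair gives one sum; this covers all a ≠ a'):
  -5 + -3 = -8
  -5 + -2 = -7
  -5 + 3 = -2
  -5 + 5 = 0
  -5 + 6 = 1
  -5 + 8 = 3
  -3 + -2 = -5
  -3 + 3 = 0
  -3 + 5 = 2
  -3 + 6 = 3
  -3 + 8 = 5
  -2 + 3 = 1
  -2 + 5 = 3
  -2 + 6 = 4
  -2 + 8 = 6
  3 + 5 = 8
  3 + 6 = 9
  3 + 8 = 11
  5 + 6 = 11
  5 + 8 = 13
  6 + 8 = 14
Collected distinct sums: {-8, -7, -5, -2, 0, 1, 2, 3, 4, 5, 6, 8, 9, 11, 13, 14}
|A +̂ A| = 16
(Reference bound: |A +̂ A| ≥ 2|A| - 3 for |A| ≥ 2, with |A| = 7 giving ≥ 11.)

|A +̂ A| = 16


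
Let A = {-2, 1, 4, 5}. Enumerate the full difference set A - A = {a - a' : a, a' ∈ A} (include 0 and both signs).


A - A = {a - a' : a, a' ∈ A}.
Compute a - a' for each ordered pair (a, a'):
a = -2: -2--2=0, -2-1=-3, -2-4=-6, -2-5=-7
a = 1: 1--2=3, 1-1=0, 1-4=-3, 1-5=-4
a = 4: 4--2=6, 4-1=3, 4-4=0, 4-5=-1
a = 5: 5--2=7, 5-1=4, 5-4=1, 5-5=0
Collecting distinct values (and noting 0 appears from a-a):
A - A = {-7, -6, -4, -3, -1, 0, 1, 3, 4, 6, 7}
|A - A| = 11

A - A = {-7, -6, -4, -3, -1, 0, 1, 3, 4, 6, 7}


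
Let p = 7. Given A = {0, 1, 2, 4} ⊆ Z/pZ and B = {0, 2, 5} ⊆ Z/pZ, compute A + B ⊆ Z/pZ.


Work in Z/7Z: reduce every sum a + b modulo 7.
Enumerate all 12 pairs:
a = 0: 0+0=0, 0+2=2, 0+5=5
a = 1: 1+0=1, 1+2=3, 1+5=6
a = 2: 2+0=2, 2+2=4, 2+5=0
a = 4: 4+0=4, 4+2=6, 4+5=2
Distinct residues collected: {0, 1, 2, 3, 4, 5, 6}
|A + B| = 7 (out of 7 total residues).

A + B = {0, 1, 2, 3, 4, 5, 6}


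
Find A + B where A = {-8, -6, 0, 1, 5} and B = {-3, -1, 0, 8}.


A + B = {a + b : a ∈ A, b ∈ B}.
Enumerate all |A|·|B| = 5·4 = 20 pairs (a, b) and collect distinct sums.
a = -8: -8+-3=-11, -8+-1=-9, -8+0=-8, -8+8=0
a = -6: -6+-3=-9, -6+-1=-7, -6+0=-6, -6+8=2
a = 0: 0+-3=-3, 0+-1=-1, 0+0=0, 0+8=8
a = 1: 1+-3=-2, 1+-1=0, 1+0=1, 1+8=9
a = 5: 5+-3=2, 5+-1=4, 5+0=5, 5+8=13
Collecting distinct sums: A + B = {-11, -9, -8, -7, -6, -3, -2, -1, 0, 1, 2, 4, 5, 8, 9, 13}
|A + B| = 16

A + B = {-11, -9, -8, -7, -6, -3, -2, -1, 0, 1, 2, 4, 5, 8, 9, 13}


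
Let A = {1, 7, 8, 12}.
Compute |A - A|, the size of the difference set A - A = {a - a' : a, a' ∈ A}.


A - A = {a - a' : a, a' ∈ A}; |A| = 4.
Bounds: 2|A|-1 ≤ |A - A| ≤ |A|² - |A| + 1, i.e. 7 ≤ |A - A| ≤ 13.
Note: 0 ∈ A - A always (from a - a). The set is symmetric: if d ∈ A - A then -d ∈ A - A.
Enumerate nonzero differences d = a - a' with a > a' (then include -d):
Positive differences: {1, 4, 5, 6, 7, 11}
Full difference set: {0} ∪ (positive diffs) ∪ (negative diffs).
|A - A| = 1 + 2·6 = 13 (matches direct enumeration: 13).

|A - A| = 13


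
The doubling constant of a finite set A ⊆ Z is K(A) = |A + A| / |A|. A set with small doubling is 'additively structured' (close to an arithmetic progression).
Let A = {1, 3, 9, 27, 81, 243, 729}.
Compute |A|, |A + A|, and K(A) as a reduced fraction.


|A| = 7.
Compute A + A by enumerating all 49 pairs.
A + A = {2, 4, 6, 10, 12, 18, 28, 30, 36, 54, 82, 84, 90, 108, 162, 244, 246, 252, 270, 324, 486, 730, 732, 738, 756, 810, 972, 1458}, so |A + A| = 28.
K = |A + A| / |A| = 28/7 = 4/1 ≈ 4.0000.
Reference: AP of size 7 gives K = 13/7 ≈ 1.8571; a fully generic set of size 7 gives K ≈ 4.0000.

|A| = 7, |A + A| = 28, K = 28/7 = 4/1.


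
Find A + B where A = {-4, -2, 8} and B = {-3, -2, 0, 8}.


A + B = {a + b : a ∈ A, b ∈ B}.
Enumerate all |A|·|B| = 3·4 = 12 pairs (a, b) and collect distinct sums.
a = -4: -4+-3=-7, -4+-2=-6, -4+0=-4, -4+8=4
a = -2: -2+-3=-5, -2+-2=-4, -2+0=-2, -2+8=6
a = 8: 8+-3=5, 8+-2=6, 8+0=8, 8+8=16
Collecting distinct sums: A + B = {-7, -6, -5, -4, -2, 4, 5, 6, 8, 16}
|A + B| = 10

A + B = {-7, -6, -5, -4, -2, 4, 5, 6, 8, 16}


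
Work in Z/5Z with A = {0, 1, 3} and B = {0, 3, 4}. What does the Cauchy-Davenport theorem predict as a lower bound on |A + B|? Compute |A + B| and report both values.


Cauchy-Davenport: |A + B| ≥ min(p, |A| + |B| - 1) for A, B nonempty in Z/pZ.
|A| = 3, |B| = 3, p = 5.
CD lower bound = min(5, 3 + 3 - 1) = min(5, 5) = 5.
Compute A + B mod 5 directly:
a = 0: 0+0=0, 0+3=3, 0+4=4
a = 1: 1+0=1, 1+3=4, 1+4=0
a = 3: 3+0=3, 3+3=1, 3+4=2
A + B = {0, 1, 2, 3, 4}, so |A + B| = 5.
Verify: 5 ≥ 5? Yes ✓.

CD lower bound = 5, actual |A + B| = 5.


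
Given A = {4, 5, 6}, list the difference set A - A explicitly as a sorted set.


A - A = {a - a' : a, a' ∈ A}.
Compute a - a' for each ordered pair (a, a'):
a = 4: 4-4=0, 4-5=-1, 4-6=-2
a = 5: 5-4=1, 5-5=0, 5-6=-1
a = 6: 6-4=2, 6-5=1, 6-6=0
Collecting distinct values (and noting 0 appears from a-a):
A - A = {-2, -1, 0, 1, 2}
|A - A| = 5

A - A = {-2, -1, 0, 1, 2}


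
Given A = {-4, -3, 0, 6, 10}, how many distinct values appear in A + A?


A + A = {a + a' : a, a' ∈ A}; |A| = 5.
General bounds: 2|A| - 1 ≤ |A + A| ≤ |A|(|A|+1)/2, i.e. 9 ≤ |A + A| ≤ 15.
Lower bound 2|A|-1 is attained iff A is an arithmetic progression.
Enumerate sums a + a' for a ≤ a' (symmetric, so this suffices):
a = -4: -4+-4=-8, -4+-3=-7, -4+0=-4, -4+6=2, -4+10=6
a = -3: -3+-3=-6, -3+0=-3, -3+6=3, -3+10=7
a = 0: 0+0=0, 0+6=6, 0+10=10
a = 6: 6+6=12, 6+10=16
a = 10: 10+10=20
Distinct sums: {-8, -7, -6, -4, -3, 0, 2, 3, 6, 7, 10, 12, 16, 20}
|A + A| = 14

|A + A| = 14


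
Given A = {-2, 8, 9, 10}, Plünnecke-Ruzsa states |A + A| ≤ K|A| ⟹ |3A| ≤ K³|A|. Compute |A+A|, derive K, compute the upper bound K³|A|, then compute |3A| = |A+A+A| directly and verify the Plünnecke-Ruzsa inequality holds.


|A| = 4.
Step 1: Compute A + A by enumerating all 16 pairs.
A + A = {-4, 6, 7, 8, 16, 17, 18, 19, 20}, so |A + A| = 9.
Step 2: Doubling constant K = |A + A|/|A| = 9/4 = 9/4 ≈ 2.2500.
Step 3: Plünnecke-Ruzsa gives |3A| ≤ K³·|A| = (2.2500)³ · 4 ≈ 45.5625.
Step 4: Compute 3A = A + A + A directly by enumerating all triples (a,b,c) ∈ A³; |3A| = 16.
Step 5: Check 16 ≤ 45.5625? Yes ✓.

K = 9/4, Plünnecke-Ruzsa bound K³|A| ≈ 45.5625, |3A| = 16, inequality holds.


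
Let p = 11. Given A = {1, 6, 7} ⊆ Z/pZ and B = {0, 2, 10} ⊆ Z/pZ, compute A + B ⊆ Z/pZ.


Work in Z/11Z: reduce every sum a + b modulo 11.
Enumerate all 9 pairs:
a = 1: 1+0=1, 1+2=3, 1+10=0
a = 6: 6+0=6, 6+2=8, 6+10=5
a = 7: 7+0=7, 7+2=9, 7+10=6
Distinct residues collected: {0, 1, 3, 5, 6, 7, 8, 9}
|A + B| = 8 (out of 11 total residues).

A + B = {0, 1, 3, 5, 6, 7, 8, 9}


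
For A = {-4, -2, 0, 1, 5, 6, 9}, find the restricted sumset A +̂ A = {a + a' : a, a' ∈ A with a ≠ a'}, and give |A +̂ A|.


Restricted sumset: A +̂ A = {a + a' : a ∈ A, a' ∈ A, a ≠ a'}.
Equivalently, take A + A and drop any sum 2a that is achievable ONLY as a + a for a ∈ A (i.e. sums representable only with equal summands).
Enumerate pairs (a, a') with a < a' (symmetric, so each unordered pair gives one sum; this covers all a ≠ a'):
  -4 + -2 = -6
  -4 + 0 = -4
  -4 + 1 = -3
  -4 + 5 = 1
  -4 + 6 = 2
  -4 + 9 = 5
  -2 + 0 = -2
  -2 + 1 = -1
  -2 + 5 = 3
  -2 + 6 = 4
  -2 + 9 = 7
  0 + 1 = 1
  0 + 5 = 5
  0 + 6 = 6
  0 + 9 = 9
  1 + 5 = 6
  1 + 6 = 7
  1 + 9 = 10
  5 + 6 = 11
  5 + 9 = 14
  6 + 9 = 15
Collected distinct sums: {-6, -4, -3, -2, -1, 1, 2, 3, 4, 5, 6, 7, 9, 10, 11, 14, 15}
|A +̂ A| = 17
(Reference bound: |A +̂ A| ≥ 2|A| - 3 for |A| ≥ 2, with |A| = 7 giving ≥ 11.)

|A +̂ A| = 17


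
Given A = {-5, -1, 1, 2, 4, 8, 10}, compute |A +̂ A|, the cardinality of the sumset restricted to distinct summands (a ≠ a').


Restricted sumset: A +̂ A = {a + a' : a ∈ A, a' ∈ A, a ≠ a'}.
Equivalently, take A + A and drop any sum 2a that is achievable ONLY as a + a for a ∈ A (i.e. sums representable only with equal summands).
Enumerate pairs (a, a') with a < a' (symmetric, so each unordered pair gives one sum; this covers all a ≠ a'):
  -5 + -1 = -6
  -5 + 1 = -4
  -5 + 2 = -3
  -5 + 4 = -1
  -5 + 8 = 3
  -5 + 10 = 5
  -1 + 1 = 0
  -1 + 2 = 1
  -1 + 4 = 3
  -1 + 8 = 7
  -1 + 10 = 9
  1 + 2 = 3
  1 + 4 = 5
  1 + 8 = 9
  1 + 10 = 11
  2 + 4 = 6
  2 + 8 = 10
  2 + 10 = 12
  4 + 8 = 12
  4 + 10 = 14
  8 + 10 = 18
Collected distinct sums: {-6, -4, -3, -1, 0, 1, 3, 5, 6, 7, 9, 10, 11, 12, 14, 18}
|A +̂ A| = 16
(Reference bound: |A +̂ A| ≥ 2|A| - 3 for |A| ≥ 2, with |A| = 7 giving ≥ 11.)

|A +̂ A| = 16


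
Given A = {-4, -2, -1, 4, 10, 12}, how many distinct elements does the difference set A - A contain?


A - A = {a - a' : a, a' ∈ A}; |A| = 6.
Bounds: 2|A|-1 ≤ |A - A| ≤ |A|² - |A| + 1, i.e. 11 ≤ |A - A| ≤ 31.
Note: 0 ∈ A - A always (from a - a). The set is symmetric: if d ∈ A - A then -d ∈ A - A.
Enumerate nonzero differences d = a - a' with a > a' (then include -d):
Positive differences: {1, 2, 3, 5, 6, 8, 11, 12, 13, 14, 16}
Full difference set: {0} ∪ (positive diffs) ∪ (negative diffs).
|A - A| = 1 + 2·11 = 23 (matches direct enumeration: 23).

|A - A| = 23


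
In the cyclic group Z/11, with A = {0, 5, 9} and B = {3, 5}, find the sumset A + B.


Work in Z/11Z: reduce every sum a + b modulo 11.
Enumerate all 6 pairs:
a = 0: 0+3=3, 0+5=5
a = 5: 5+3=8, 5+5=10
a = 9: 9+3=1, 9+5=3
Distinct residues collected: {1, 3, 5, 8, 10}
|A + B| = 5 (out of 11 total residues).

A + B = {1, 3, 5, 8, 10}


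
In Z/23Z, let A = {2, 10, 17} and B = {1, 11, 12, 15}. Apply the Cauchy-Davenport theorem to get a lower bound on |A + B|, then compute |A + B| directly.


Cauchy-Davenport: |A + B| ≥ min(p, |A| + |B| - 1) for A, B nonempty in Z/pZ.
|A| = 3, |B| = 4, p = 23.
CD lower bound = min(23, 3 + 4 - 1) = min(23, 6) = 6.
Compute A + B mod 23 directly:
a = 2: 2+1=3, 2+11=13, 2+12=14, 2+15=17
a = 10: 10+1=11, 10+11=21, 10+12=22, 10+15=2
a = 17: 17+1=18, 17+11=5, 17+12=6, 17+15=9
A + B = {2, 3, 5, 6, 9, 11, 13, 14, 17, 18, 21, 22}, so |A + B| = 12.
Verify: 12 ≥ 6? Yes ✓.

CD lower bound = 6, actual |A + B| = 12.


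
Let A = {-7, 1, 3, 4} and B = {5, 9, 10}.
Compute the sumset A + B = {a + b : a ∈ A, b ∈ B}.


A + B = {a + b : a ∈ A, b ∈ B}.
Enumerate all |A|·|B| = 4·3 = 12 pairs (a, b) and collect distinct sums.
a = -7: -7+5=-2, -7+9=2, -7+10=3
a = 1: 1+5=6, 1+9=10, 1+10=11
a = 3: 3+5=8, 3+9=12, 3+10=13
a = 4: 4+5=9, 4+9=13, 4+10=14
Collecting distinct sums: A + B = {-2, 2, 3, 6, 8, 9, 10, 11, 12, 13, 14}
|A + B| = 11

A + B = {-2, 2, 3, 6, 8, 9, 10, 11, 12, 13, 14}


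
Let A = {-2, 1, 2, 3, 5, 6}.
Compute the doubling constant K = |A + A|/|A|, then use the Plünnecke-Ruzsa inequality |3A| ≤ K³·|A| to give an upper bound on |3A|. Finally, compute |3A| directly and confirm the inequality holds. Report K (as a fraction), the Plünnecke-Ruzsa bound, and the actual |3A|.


|A| = 6.
Step 1: Compute A + A by enumerating all 36 pairs.
A + A = {-4, -1, 0, 1, 2, 3, 4, 5, 6, 7, 8, 9, 10, 11, 12}, so |A + A| = 15.
Step 2: Doubling constant K = |A + A|/|A| = 15/6 = 15/6 ≈ 2.5000.
Step 3: Plünnecke-Ruzsa gives |3A| ≤ K³·|A| = (2.5000)³ · 6 ≈ 93.7500.
Step 4: Compute 3A = A + A + A directly by enumerating all triples (a,b,c) ∈ A³; |3A| = 23.
Step 5: Check 23 ≤ 93.7500? Yes ✓.

K = 15/6, Plünnecke-Ruzsa bound K³|A| ≈ 93.7500, |3A| = 23, inequality holds.


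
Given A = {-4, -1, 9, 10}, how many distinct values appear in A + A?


A + A = {a + a' : a, a' ∈ A}; |A| = 4.
General bounds: 2|A| - 1 ≤ |A + A| ≤ |A|(|A|+1)/2, i.e. 7 ≤ |A + A| ≤ 10.
Lower bound 2|A|-1 is attained iff A is an arithmetic progression.
Enumerate sums a + a' for a ≤ a' (symmetric, so this suffices):
a = -4: -4+-4=-8, -4+-1=-5, -4+9=5, -4+10=6
a = -1: -1+-1=-2, -1+9=8, -1+10=9
a = 9: 9+9=18, 9+10=19
a = 10: 10+10=20
Distinct sums: {-8, -5, -2, 5, 6, 8, 9, 18, 19, 20}
|A + A| = 10

|A + A| = 10


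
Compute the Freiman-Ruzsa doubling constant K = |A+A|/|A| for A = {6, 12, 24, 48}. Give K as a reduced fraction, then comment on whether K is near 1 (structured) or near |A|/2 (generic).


|A| = 4.
Compute A + A by enumerating all 16 pairs.
A + A = {12, 18, 24, 30, 36, 48, 54, 60, 72, 96}, so |A + A| = 10.
K = |A + A| / |A| = 10/4 = 5/2 ≈ 2.5000.
Reference: AP of size 4 gives K = 7/4 ≈ 1.7500; a fully generic set of size 4 gives K ≈ 2.5000.

|A| = 4, |A + A| = 10, K = 10/4 = 5/2.


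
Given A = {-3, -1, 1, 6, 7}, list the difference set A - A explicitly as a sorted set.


A - A = {a - a' : a, a' ∈ A}.
Compute a - a' for each ordered pair (a, a'):
a = -3: -3--3=0, -3--1=-2, -3-1=-4, -3-6=-9, -3-7=-10
a = -1: -1--3=2, -1--1=0, -1-1=-2, -1-6=-7, -1-7=-8
a = 1: 1--3=4, 1--1=2, 1-1=0, 1-6=-5, 1-7=-6
a = 6: 6--3=9, 6--1=7, 6-1=5, 6-6=0, 6-7=-1
a = 7: 7--3=10, 7--1=8, 7-1=6, 7-6=1, 7-7=0
Collecting distinct values (and noting 0 appears from a-a):
A - A = {-10, -9, -8, -7, -6, -5, -4, -2, -1, 0, 1, 2, 4, 5, 6, 7, 8, 9, 10}
|A - A| = 19

A - A = {-10, -9, -8, -7, -6, -5, -4, -2, -1, 0, 1, 2, 4, 5, 6, 7, 8, 9, 10}


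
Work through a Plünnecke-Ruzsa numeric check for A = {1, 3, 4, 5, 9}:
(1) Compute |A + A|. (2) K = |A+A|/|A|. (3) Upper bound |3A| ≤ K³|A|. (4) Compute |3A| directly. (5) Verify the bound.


|A| = 5.
Step 1: Compute A + A by enumerating all 25 pairs.
A + A = {2, 4, 5, 6, 7, 8, 9, 10, 12, 13, 14, 18}, so |A + A| = 12.
Step 2: Doubling constant K = |A + A|/|A| = 12/5 = 12/5 ≈ 2.4000.
Step 3: Plünnecke-Ruzsa gives |3A| ≤ K³·|A| = (2.4000)³ · 5 ≈ 69.1200.
Step 4: Compute 3A = A + A + A directly by enumerating all triples (a,b,c) ∈ A³; |3A| = 20.
Step 5: Check 20 ≤ 69.1200? Yes ✓.

K = 12/5, Plünnecke-Ruzsa bound K³|A| ≈ 69.1200, |3A| = 20, inequality holds.


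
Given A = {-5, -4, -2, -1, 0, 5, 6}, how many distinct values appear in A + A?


A + A = {a + a' : a, a' ∈ A}; |A| = 7.
General bounds: 2|A| - 1 ≤ |A + A| ≤ |A|(|A|+1)/2, i.e. 13 ≤ |A + A| ≤ 28.
Lower bound 2|A|-1 is attained iff A is an arithmetic progression.
Enumerate sums a + a' for a ≤ a' (symmetric, so this suffices):
a = -5: -5+-5=-10, -5+-4=-9, -5+-2=-7, -5+-1=-6, -5+0=-5, -5+5=0, -5+6=1
a = -4: -4+-4=-8, -4+-2=-6, -4+-1=-5, -4+0=-4, -4+5=1, -4+6=2
a = -2: -2+-2=-4, -2+-1=-3, -2+0=-2, -2+5=3, -2+6=4
a = -1: -1+-1=-2, -1+0=-1, -1+5=4, -1+6=5
a = 0: 0+0=0, 0+5=5, 0+6=6
a = 5: 5+5=10, 5+6=11
a = 6: 6+6=12
Distinct sums: {-10, -9, -8, -7, -6, -5, -4, -3, -2, -1, 0, 1, 2, 3, 4, 5, 6, 10, 11, 12}
|A + A| = 20

|A + A| = 20


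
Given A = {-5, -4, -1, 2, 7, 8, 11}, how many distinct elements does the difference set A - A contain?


A - A = {a - a' : a, a' ∈ A}; |A| = 7.
Bounds: 2|A|-1 ≤ |A - A| ≤ |A|² - |A| + 1, i.e. 13 ≤ |A - A| ≤ 43.
Note: 0 ∈ A - A always (from a - a). The set is symmetric: if d ∈ A - A then -d ∈ A - A.
Enumerate nonzero differences d = a - a' with a > a' (then include -d):
Positive differences: {1, 3, 4, 5, 6, 7, 8, 9, 11, 12, 13, 15, 16}
Full difference set: {0} ∪ (positive diffs) ∪ (negative diffs).
|A - A| = 1 + 2·13 = 27 (matches direct enumeration: 27).

|A - A| = 27


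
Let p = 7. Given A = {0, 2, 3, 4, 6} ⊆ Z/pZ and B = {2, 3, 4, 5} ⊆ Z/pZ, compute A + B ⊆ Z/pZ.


Work in Z/7Z: reduce every sum a + b modulo 7.
Enumerate all 20 pairs:
a = 0: 0+2=2, 0+3=3, 0+4=4, 0+5=5
a = 2: 2+2=4, 2+3=5, 2+4=6, 2+5=0
a = 3: 3+2=5, 3+3=6, 3+4=0, 3+5=1
a = 4: 4+2=6, 4+3=0, 4+4=1, 4+5=2
a = 6: 6+2=1, 6+3=2, 6+4=3, 6+5=4
Distinct residues collected: {0, 1, 2, 3, 4, 5, 6}
|A + B| = 7 (out of 7 total residues).

A + B = {0, 1, 2, 3, 4, 5, 6}


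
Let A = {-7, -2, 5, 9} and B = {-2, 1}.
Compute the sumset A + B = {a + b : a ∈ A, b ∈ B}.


A + B = {a + b : a ∈ A, b ∈ B}.
Enumerate all |A|·|B| = 4·2 = 8 pairs (a, b) and collect distinct sums.
a = -7: -7+-2=-9, -7+1=-6
a = -2: -2+-2=-4, -2+1=-1
a = 5: 5+-2=3, 5+1=6
a = 9: 9+-2=7, 9+1=10
Collecting distinct sums: A + B = {-9, -6, -4, -1, 3, 6, 7, 10}
|A + B| = 8

A + B = {-9, -6, -4, -1, 3, 6, 7, 10}


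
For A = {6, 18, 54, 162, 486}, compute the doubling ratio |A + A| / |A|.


|A| = 5.
Compute A + A by enumerating all 25 pairs.
A + A = {12, 24, 36, 60, 72, 108, 168, 180, 216, 324, 492, 504, 540, 648, 972}, so |A + A| = 15.
K = |A + A| / |A| = 15/5 = 3/1 ≈ 3.0000.
Reference: AP of size 5 gives K = 9/5 ≈ 1.8000; a fully generic set of size 5 gives K ≈ 3.0000.

|A| = 5, |A + A| = 15, K = 15/5 = 3/1.


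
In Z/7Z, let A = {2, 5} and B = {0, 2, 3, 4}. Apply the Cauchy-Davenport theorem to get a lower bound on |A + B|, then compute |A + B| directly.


Cauchy-Davenport: |A + B| ≥ min(p, |A| + |B| - 1) for A, B nonempty in Z/pZ.
|A| = 2, |B| = 4, p = 7.
CD lower bound = min(7, 2 + 4 - 1) = min(7, 5) = 5.
Compute A + B mod 7 directly:
a = 2: 2+0=2, 2+2=4, 2+3=5, 2+4=6
a = 5: 5+0=5, 5+2=0, 5+3=1, 5+4=2
A + B = {0, 1, 2, 4, 5, 6}, so |A + B| = 6.
Verify: 6 ≥ 5? Yes ✓.

CD lower bound = 5, actual |A + B| = 6.


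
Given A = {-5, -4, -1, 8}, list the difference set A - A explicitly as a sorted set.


A - A = {a - a' : a, a' ∈ A}.
Compute a - a' for each ordered pair (a, a'):
a = -5: -5--5=0, -5--4=-1, -5--1=-4, -5-8=-13
a = -4: -4--5=1, -4--4=0, -4--1=-3, -4-8=-12
a = -1: -1--5=4, -1--4=3, -1--1=0, -1-8=-9
a = 8: 8--5=13, 8--4=12, 8--1=9, 8-8=0
Collecting distinct values (and noting 0 appears from a-a):
A - A = {-13, -12, -9, -4, -3, -1, 0, 1, 3, 4, 9, 12, 13}
|A - A| = 13

A - A = {-13, -12, -9, -4, -3, -1, 0, 1, 3, 4, 9, 12, 13}


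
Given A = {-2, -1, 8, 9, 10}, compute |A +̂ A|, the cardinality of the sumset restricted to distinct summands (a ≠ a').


Restricted sumset: A +̂ A = {a + a' : a ∈ A, a' ∈ A, a ≠ a'}.
Equivalently, take A + A and drop any sum 2a that is achievable ONLY as a + a for a ∈ A (i.e. sums representable only with equal summands).
Enumerate pairs (a, a') with a < a' (symmetric, so each unordered pair gives one sum; this covers all a ≠ a'):
  -2 + -1 = -3
  -2 + 8 = 6
  -2 + 9 = 7
  -2 + 10 = 8
  -1 + 8 = 7
  -1 + 9 = 8
  -1 + 10 = 9
  8 + 9 = 17
  8 + 10 = 18
  9 + 10 = 19
Collected distinct sums: {-3, 6, 7, 8, 9, 17, 18, 19}
|A +̂ A| = 8
(Reference bound: |A +̂ A| ≥ 2|A| - 3 for |A| ≥ 2, with |A| = 5 giving ≥ 7.)

|A +̂ A| = 8


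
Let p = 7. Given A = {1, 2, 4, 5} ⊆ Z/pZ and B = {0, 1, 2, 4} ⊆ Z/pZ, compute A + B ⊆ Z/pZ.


Work in Z/7Z: reduce every sum a + b modulo 7.
Enumerate all 16 pairs:
a = 1: 1+0=1, 1+1=2, 1+2=3, 1+4=5
a = 2: 2+0=2, 2+1=3, 2+2=4, 2+4=6
a = 4: 4+0=4, 4+1=5, 4+2=6, 4+4=1
a = 5: 5+0=5, 5+1=6, 5+2=0, 5+4=2
Distinct residues collected: {0, 1, 2, 3, 4, 5, 6}
|A + B| = 7 (out of 7 total residues).

A + B = {0, 1, 2, 3, 4, 5, 6}


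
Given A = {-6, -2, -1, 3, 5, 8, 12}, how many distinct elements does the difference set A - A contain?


A - A = {a - a' : a, a' ∈ A}; |A| = 7.
Bounds: 2|A|-1 ≤ |A - A| ≤ |A|² - |A| + 1, i.e. 13 ≤ |A - A| ≤ 43.
Note: 0 ∈ A - A always (from a - a). The set is symmetric: if d ∈ A - A then -d ∈ A - A.
Enumerate nonzero differences d = a - a' with a > a' (then include -d):
Positive differences: {1, 2, 3, 4, 5, 6, 7, 9, 10, 11, 13, 14, 18}
Full difference set: {0} ∪ (positive diffs) ∪ (negative diffs).
|A - A| = 1 + 2·13 = 27 (matches direct enumeration: 27).

|A - A| = 27


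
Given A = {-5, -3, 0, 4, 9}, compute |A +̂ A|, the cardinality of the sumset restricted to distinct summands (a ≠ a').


Restricted sumset: A +̂ A = {a + a' : a ∈ A, a' ∈ A, a ≠ a'}.
Equivalently, take A + A and drop any sum 2a that is achievable ONLY as a + a for a ∈ A (i.e. sums representable only with equal summands).
Enumerate pairs (a, a') with a < a' (symmetric, so each unordered pair gives one sum; this covers all a ≠ a'):
  -5 + -3 = -8
  -5 + 0 = -5
  -5 + 4 = -1
  -5 + 9 = 4
  -3 + 0 = -3
  -3 + 4 = 1
  -3 + 9 = 6
  0 + 4 = 4
  0 + 9 = 9
  4 + 9 = 13
Collected distinct sums: {-8, -5, -3, -1, 1, 4, 6, 9, 13}
|A +̂ A| = 9
(Reference bound: |A +̂ A| ≥ 2|A| - 3 for |A| ≥ 2, with |A| = 5 giving ≥ 7.)

|A +̂ A| = 9


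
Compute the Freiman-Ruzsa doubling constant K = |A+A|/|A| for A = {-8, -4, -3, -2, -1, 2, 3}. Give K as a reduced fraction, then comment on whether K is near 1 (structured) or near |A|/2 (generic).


|A| = 7.
Compute A + A by enumerating all 49 pairs.
A + A = {-16, -12, -11, -10, -9, -8, -7, -6, -5, -4, -3, -2, -1, 0, 1, 2, 4, 5, 6}, so |A + A| = 19.
K = |A + A| / |A| = 19/7 (already in lowest terms) ≈ 2.7143.
Reference: AP of size 7 gives K = 13/7 ≈ 1.8571; a fully generic set of size 7 gives K ≈ 4.0000.

|A| = 7, |A + A| = 19, K = 19/7.


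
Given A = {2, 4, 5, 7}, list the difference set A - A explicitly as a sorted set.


A - A = {a - a' : a, a' ∈ A}.
Compute a - a' for each ordered pair (a, a'):
a = 2: 2-2=0, 2-4=-2, 2-5=-3, 2-7=-5
a = 4: 4-2=2, 4-4=0, 4-5=-1, 4-7=-3
a = 5: 5-2=3, 5-4=1, 5-5=0, 5-7=-2
a = 7: 7-2=5, 7-4=3, 7-5=2, 7-7=0
Collecting distinct values (and noting 0 appears from a-a):
A - A = {-5, -3, -2, -1, 0, 1, 2, 3, 5}
|A - A| = 9

A - A = {-5, -3, -2, -1, 0, 1, 2, 3, 5}


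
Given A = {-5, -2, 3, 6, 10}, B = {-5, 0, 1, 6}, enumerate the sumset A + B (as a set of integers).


A + B = {a + b : a ∈ A, b ∈ B}.
Enumerate all |A|·|B| = 5·4 = 20 pairs (a, b) and collect distinct sums.
a = -5: -5+-5=-10, -5+0=-5, -5+1=-4, -5+6=1
a = -2: -2+-5=-7, -2+0=-2, -2+1=-1, -2+6=4
a = 3: 3+-5=-2, 3+0=3, 3+1=4, 3+6=9
a = 6: 6+-5=1, 6+0=6, 6+1=7, 6+6=12
a = 10: 10+-5=5, 10+0=10, 10+1=11, 10+6=16
Collecting distinct sums: A + B = {-10, -7, -5, -4, -2, -1, 1, 3, 4, 5, 6, 7, 9, 10, 11, 12, 16}
|A + B| = 17

A + B = {-10, -7, -5, -4, -2, -1, 1, 3, 4, 5, 6, 7, 9, 10, 11, 12, 16}


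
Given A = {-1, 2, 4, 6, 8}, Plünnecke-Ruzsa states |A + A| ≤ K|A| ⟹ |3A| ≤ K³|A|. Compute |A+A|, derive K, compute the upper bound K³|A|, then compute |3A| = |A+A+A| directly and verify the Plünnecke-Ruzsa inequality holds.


|A| = 5.
Step 1: Compute A + A by enumerating all 25 pairs.
A + A = {-2, 1, 3, 4, 5, 6, 7, 8, 10, 12, 14, 16}, so |A + A| = 12.
Step 2: Doubling constant K = |A + A|/|A| = 12/5 = 12/5 ≈ 2.4000.
Step 3: Plünnecke-Ruzsa gives |3A| ≤ K³·|A| = (2.4000)³ · 5 ≈ 69.1200.
Step 4: Compute 3A = A + A + A directly by enumerating all triples (a,b,c) ∈ A³; |3A| = 21.
Step 5: Check 21 ≤ 69.1200? Yes ✓.

K = 12/5, Plünnecke-Ruzsa bound K³|A| ≈ 69.1200, |3A| = 21, inequality holds.


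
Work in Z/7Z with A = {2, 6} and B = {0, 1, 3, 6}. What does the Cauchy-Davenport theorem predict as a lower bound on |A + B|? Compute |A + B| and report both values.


Cauchy-Davenport: |A + B| ≥ min(p, |A| + |B| - 1) for A, B nonempty in Z/pZ.
|A| = 2, |B| = 4, p = 7.
CD lower bound = min(7, 2 + 4 - 1) = min(7, 5) = 5.
Compute A + B mod 7 directly:
a = 2: 2+0=2, 2+1=3, 2+3=5, 2+6=1
a = 6: 6+0=6, 6+1=0, 6+3=2, 6+6=5
A + B = {0, 1, 2, 3, 5, 6}, so |A + B| = 6.
Verify: 6 ≥ 5? Yes ✓.

CD lower bound = 5, actual |A + B| = 6.


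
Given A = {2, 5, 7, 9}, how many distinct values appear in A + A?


A + A = {a + a' : a, a' ∈ A}; |A| = 4.
General bounds: 2|A| - 1 ≤ |A + A| ≤ |A|(|A|+1)/2, i.e. 7 ≤ |A + A| ≤ 10.
Lower bound 2|A|-1 is attained iff A is an arithmetic progression.
Enumerate sums a + a' for a ≤ a' (symmetric, so this suffices):
a = 2: 2+2=4, 2+5=7, 2+7=9, 2+9=11
a = 5: 5+5=10, 5+7=12, 5+9=14
a = 7: 7+7=14, 7+9=16
a = 9: 9+9=18
Distinct sums: {4, 7, 9, 10, 11, 12, 14, 16, 18}
|A + A| = 9

|A + A| = 9


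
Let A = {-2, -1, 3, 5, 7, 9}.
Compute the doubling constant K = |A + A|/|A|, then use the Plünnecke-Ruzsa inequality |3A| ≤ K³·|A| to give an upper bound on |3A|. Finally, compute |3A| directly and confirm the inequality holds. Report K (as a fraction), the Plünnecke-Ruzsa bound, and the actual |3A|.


|A| = 6.
Step 1: Compute A + A by enumerating all 36 pairs.
A + A = {-4, -3, -2, 1, 2, 3, 4, 5, 6, 7, 8, 10, 12, 14, 16, 18}, so |A + A| = 16.
Step 2: Doubling constant K = |A + A|/|A| = 16/6 = 16/6 ≈ 2.6667.
Step 3: Plünnecke-Ruzsa gives |3A| ≤ K³·|A| = (2.6667)³ · 6 ≈ 113.7778.
Step 4: Compute 3A = A + A + A directly by enumerating all triples (a,b,c) ∈ A³; |3A| = 28.
Step 5: Check 28 ≤ 113.7778? Yes ✓.

K = 16/6, Plünnecke-Ruzsa bound K³|A| ≈ 113.7778, |3A| = 28, inequality holds.
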